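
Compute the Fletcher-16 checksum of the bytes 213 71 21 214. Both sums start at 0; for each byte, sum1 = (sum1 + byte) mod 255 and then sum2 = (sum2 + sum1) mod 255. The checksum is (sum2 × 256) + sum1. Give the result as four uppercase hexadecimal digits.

Running sums (mod 255):
  after byte 0 (213): sum1=213, sum2=213
  after byte 1 (71): sum1=29, sum2=242
  after byte 2 (21): sum1=50, sum2=37
  after byte 3 (214): sum1=9, sum2=46
Checksum = sum2·256 + sum1 = 46·256 + 9 = 11785 = 0x2E09.

2E09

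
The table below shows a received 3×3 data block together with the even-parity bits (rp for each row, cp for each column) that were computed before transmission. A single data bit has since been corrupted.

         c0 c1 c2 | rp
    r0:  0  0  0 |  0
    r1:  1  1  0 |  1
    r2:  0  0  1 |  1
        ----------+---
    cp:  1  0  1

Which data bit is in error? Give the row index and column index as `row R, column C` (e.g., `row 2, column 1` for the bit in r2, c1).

row 1, column 1

Recompute each row's even parity and compare to rp:
  r0: data parity 0, sent rp 0 → ok
  r1: data parity 0, sent rp 1 → mismatch
  r2: data parity 1, sent rp 1 → ok
Recompute each column's even parity and compare to cp:
  c0: data parity 1, sent cp 1 → ok
  c1: data parity 1, sent cp 0 → mismatch
  c2: data parity 1, sent cp 1 → ok
Exactly one row (r1) and one column (c1) fail → the flipped bit is at their intersection.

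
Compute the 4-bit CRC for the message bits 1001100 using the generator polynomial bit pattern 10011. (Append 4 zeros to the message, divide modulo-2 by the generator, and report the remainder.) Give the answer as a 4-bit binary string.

0000

Append 4 zeros: 10011000000. Divide by 10011 (XOR where the leading bit is 1):
  pos 0: 10011 XOR 10011 = 00000
Remainder (last 4 bits) = 0000. This is the CRC / FCS.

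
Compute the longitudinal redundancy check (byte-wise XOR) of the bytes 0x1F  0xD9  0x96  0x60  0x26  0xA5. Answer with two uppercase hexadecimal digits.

XOR the bytes together:
  start with 0x1F
  0x1F ⊕ 0xD9 = 0xC6
  0xC6 ⊕ 0x96 = 0x50
  0x50 ⊕ 0x60 = 0x30
  0x30 ⊕ 0x26 = 0x16
  0x16 ⊕ 0xA5 = 0xB3

B3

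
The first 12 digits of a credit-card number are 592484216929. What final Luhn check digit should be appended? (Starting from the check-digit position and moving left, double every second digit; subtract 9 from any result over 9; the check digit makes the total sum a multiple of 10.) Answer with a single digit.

0

Partial digits right→left: 9 2 9 6 1 2 4 8 4 2 9 5
Double every second digit counting from the check-digit position (so the 1st, 3rd, 5th, ... of the partial from the right).
  doubled (with −9 where >9): 9 9 2 8 8 9 → sum 45
  kept as-is: 2 6 2 8 2 5 → sum 25
Total = 45 + 25 = 70.
Check digit = (10 − (70 mod 10)) mod 10 = 0.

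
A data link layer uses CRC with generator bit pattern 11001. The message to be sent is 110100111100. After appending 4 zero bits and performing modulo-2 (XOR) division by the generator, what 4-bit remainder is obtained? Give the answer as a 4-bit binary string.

1101

Append 4 zeros: 1101001111000000. Divide by 11001 (XOR where the leading bit is 1):
  pos 0: 11010 XOR 11001 = 00011
  pos 3: 11011 XOR 11001 = 00010
  pos 6: 10110 XOR 11001 = 01111
  pos 7: 11110 XOR 11001 = 00111
  pos 9: 11100 XOR 11001 = 00101
  pos 11: 10100 XOR 11001 = 01101
Remainder (last 4 bits) = 1101. This is the CRC / FCS.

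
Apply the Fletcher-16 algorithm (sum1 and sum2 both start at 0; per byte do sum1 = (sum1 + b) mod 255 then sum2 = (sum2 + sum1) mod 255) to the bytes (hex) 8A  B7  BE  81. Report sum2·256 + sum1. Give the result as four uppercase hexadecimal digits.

5082

Running sums (mod 255):
  after byte 0 (8A): sum1=138, sum2=138
  after byte 1 (B7): sum1=66, sum2=204
  after byte 2 (BE): sum1=1, sum2=205
  after byte 3 (81): sum1=130, sum2=80
Checksum = sum2·256 + sum1 = 80·256 + 130 = 20610 = 0x5082.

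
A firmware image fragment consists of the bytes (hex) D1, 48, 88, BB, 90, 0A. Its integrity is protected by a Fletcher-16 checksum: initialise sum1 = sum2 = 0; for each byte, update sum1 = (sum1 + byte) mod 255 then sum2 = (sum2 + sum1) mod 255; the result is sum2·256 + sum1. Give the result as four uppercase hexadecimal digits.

Running sums (mod 255):
  after byte 0 (D1): sum1=209, sum2=209
  after byte 1 (48): sum1=26, sum2=235
  after byte 2 (88): sum1=162, sum2=142
  after byte 3 (BB): sum1=94, sum2=236
  after byte 4 (90): sum1=238, sum2=219
  after byte 5 (0A): sum1=248, sum2=212
Checksum = sum2·256 + sum1 = 212·256 + 248 = 54520 = 0xD4F8.

D4F8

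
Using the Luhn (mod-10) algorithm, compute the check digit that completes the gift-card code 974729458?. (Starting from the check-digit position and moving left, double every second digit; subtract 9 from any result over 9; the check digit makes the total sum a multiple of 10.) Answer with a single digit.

6

Partial digits right→left: 8 5 4 9 2 7 4 7 9
Double every second digit counting from the check-digit position (so the 1st, 3rd, 5th, ... of the partial from the right).
  doubled (with −9 where >9): 7 8 4 8 9 → sum 36
  kept as-is: 5 9 7 7 → sum 28
Total = 36 + 28 = 64.
Check digit = (10 − (64 mod 10)) mod 10 = 6.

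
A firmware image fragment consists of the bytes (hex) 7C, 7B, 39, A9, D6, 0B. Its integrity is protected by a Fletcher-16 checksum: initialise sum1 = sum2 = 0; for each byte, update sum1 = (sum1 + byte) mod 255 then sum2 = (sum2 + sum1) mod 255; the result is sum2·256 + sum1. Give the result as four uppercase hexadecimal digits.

EEBC

Running sums (mod 255):
  after byte 0 (7C): sum1=124, sum2=124
  after byte 1 (7B): sum1=247, sum2=116
  after byte 2 (39): sum1=49, sum2=165
  after byte 3 (A9): sum1=218, sum2=128
  after byte 4 (D6): sum1=177, sum2=50
  after byte 5 (0B): sum1=188, sum2=238
Checksum = sum2·256 + sum1 = 238·256 + 188 = 61116 = 0xEEBC.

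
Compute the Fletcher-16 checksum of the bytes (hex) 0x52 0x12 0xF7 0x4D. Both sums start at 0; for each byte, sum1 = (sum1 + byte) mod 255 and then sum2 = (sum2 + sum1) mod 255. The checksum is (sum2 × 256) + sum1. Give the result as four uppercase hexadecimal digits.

BCA9

Running sums (mod 255):
  after byte 0 (0x52): sum1=82, sum2=82
  after byte 1 (0x12): sum1=100, sum2=182
  after byte 2 (0xF7): sum1=92, sum2=19
  after byte 3 (0x4D): sum1=169, sum2=188
Checksum = sum2·256 + sum1 = 188·256 + 169 = 48297 = 0xBCA9.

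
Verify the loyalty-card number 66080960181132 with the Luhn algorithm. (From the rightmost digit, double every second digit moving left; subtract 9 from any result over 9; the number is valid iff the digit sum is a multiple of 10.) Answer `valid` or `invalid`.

valid

From the right, keep odd positions and double even positions (subtract 9 from any doubled value over 9):
  doubled (positions 2,4,...): 6 2 2 3 0 0 3 → sum 16
  kept (positions 1,3,...): 2 1 8 0 9 8 6 → sum 34
Total = 50.
50 mod 10 = 0, so the number is valid.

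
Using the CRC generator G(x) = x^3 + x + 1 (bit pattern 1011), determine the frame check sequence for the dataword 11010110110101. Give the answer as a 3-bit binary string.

001

Append 3 zeros: 11010110110101000. Divide by 1011 (XOR where the leading bit is 1):
  pos 0: 1101 XOR 1011 = 0110
  pos 1: 1100 XOR 1011 = 0111
  pos 2: 1111 XOR 1011 = 0100
  pos 3: 1001 XOR 1011 = 0010
  pos 5: 1001 XOR 1011 = 0010
  pos 7: 1010 XOR 1011 = 0001
  pos 10: 1101 XOR 1011 = 0110
  pos 11: 1100 XOR 1011 = 0111
  pos 12: 1110 XOR 1011 = 0101
  pos 13: 1010 XOR 1011 = 0001
Remainder (last 3 bits) = 001. This is the CRC / FCS.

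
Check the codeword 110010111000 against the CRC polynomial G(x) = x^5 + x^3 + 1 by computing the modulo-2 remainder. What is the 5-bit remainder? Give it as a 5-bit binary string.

00000

Modulo-2 division of 110010111000 by 101001:
  pos 0: 110010 XOR 101001 = 011011
  pos 1: 110111 XOR 101001 = 011110
  pos 2: 111101 XOR 101001 = 010100
  pos 3: 101001 XOR 101001 = 000000
Remainder = 00000 (zero — the frame passes the CRC check).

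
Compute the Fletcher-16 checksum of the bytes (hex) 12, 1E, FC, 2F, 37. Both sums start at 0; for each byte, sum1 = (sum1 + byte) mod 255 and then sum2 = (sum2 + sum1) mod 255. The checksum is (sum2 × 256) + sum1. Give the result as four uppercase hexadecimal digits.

5F93

Running sums (mod 255):
  after byte 0 (12): sum1=18, sum2=18
  after byte 1 (1E): sum1=48, sum2=66
  after byte 2 (FC): sum1=45, sum2=111
  after byte 3 (2F): sum1=92, sum2=203
  after byte 4 (37): sum1=147, sum2=95
Checksum = sum2·256 + sum1 = 95·256 + 147 = 24467 = 0x5F93.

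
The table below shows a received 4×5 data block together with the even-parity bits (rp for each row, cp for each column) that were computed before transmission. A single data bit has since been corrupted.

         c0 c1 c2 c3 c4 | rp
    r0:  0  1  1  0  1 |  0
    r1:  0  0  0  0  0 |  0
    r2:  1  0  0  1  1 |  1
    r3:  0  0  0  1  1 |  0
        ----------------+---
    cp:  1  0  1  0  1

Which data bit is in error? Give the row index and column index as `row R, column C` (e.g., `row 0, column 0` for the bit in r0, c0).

Recompute each row's even parity and compare to rp:
  r0: data parity 1, sent rp 0 → mismatch
  r1: data parity 0, sent rp 0 → ok
  r2: data parity 1, sent rp 1 → ok
  r3: data parity 0, sent rp 0 → ok
Recompute each column's even parity and compare to cp:
  c0: data parity 1, sent cp 1 → ok
  c1: data parity 1, sent cp 0 → mismatch
  c2: data parity 1, sent cp 1 → ok
  c3: data parity 0, sent cp 0 → ok
  c4: data parity 1, sent cp 1 → ok
Exactly one row (r0) and one column (c1) fail → the flipped bit is at their intersection.

row 0, column 1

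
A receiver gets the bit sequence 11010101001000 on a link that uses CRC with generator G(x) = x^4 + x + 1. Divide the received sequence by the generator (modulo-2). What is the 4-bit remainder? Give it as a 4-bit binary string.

Modulo-2 division of 11010101001000 by 10011:
  pos 0: 11010 XOR 10011 = 01001
  pos 1: 10011 XOR 10011 = 00000
  pos 7: 10010 XOR 10011 = 00001
Remainder = 0100 (nonzero — an error is detected).

0100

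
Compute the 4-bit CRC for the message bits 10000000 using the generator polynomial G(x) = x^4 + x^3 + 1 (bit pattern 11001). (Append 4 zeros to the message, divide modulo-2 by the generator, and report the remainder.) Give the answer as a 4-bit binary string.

1101

Append 4 zeros: 100000000000. Divide by 11001 (XOR where the leading bit is 1):
  pos 0: 10000 XOR 11001 = 01001
  pos 1: 10010 XOR 11001 = 01011
  pos 2: 10110 XOR 11001 = 01111
  pos 3: 11110 XOR 11001 = 00111
  pos 5: 11100 XOR 11001 = 00101
  pos 7: 10100 XOR 11001 = 01101
Remainder (last 4 bits) = 1101. This is the CRC / FCS.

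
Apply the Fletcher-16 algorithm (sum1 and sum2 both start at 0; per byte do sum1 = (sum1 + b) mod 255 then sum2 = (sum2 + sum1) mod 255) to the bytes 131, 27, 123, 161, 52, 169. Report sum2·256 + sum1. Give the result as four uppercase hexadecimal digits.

Running sums (mod 255):
  after byte 0 (131): sum1=131, sum2=131
  after byte 1 (27): sum1=158, sum2=34
  after byte 2 (123): sum1=26, sum2=60
  after byte 3 (161): sum1=187, sum2=247
  after byte 4 (52): sum1=239, sum2=231
  after byte 5 (169): sum1=153, sum2=129
Checksum = sum2·256 + sum1 = 129·256 + 153 = 33177 = 0x8199.

8199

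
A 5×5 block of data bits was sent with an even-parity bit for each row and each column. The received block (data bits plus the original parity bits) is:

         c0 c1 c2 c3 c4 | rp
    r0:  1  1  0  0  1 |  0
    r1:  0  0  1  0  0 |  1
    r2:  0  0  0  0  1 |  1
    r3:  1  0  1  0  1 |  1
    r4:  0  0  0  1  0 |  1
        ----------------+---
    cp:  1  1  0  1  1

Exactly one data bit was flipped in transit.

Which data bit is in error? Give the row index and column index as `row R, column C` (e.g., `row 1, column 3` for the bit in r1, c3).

row 0, column 0

Recompute each row's even parity and compare to rp:
  r0: data parity 1, sent rp 0 → mismatch
  r1: data parity 1, sent rp 1 → ok
  r2: data parity 1, sent rp 1 → ok
  r3: data parity 1, sent rp 1 → ok
  r4: data parity 1, sent rp 1 → ok
Recompute each column's even parity and compare to cp:
  c0: data parity 0, sent cp 1 → mismatch
  c1: data parity 1, sent cp 1 → ok
  c2: data parity 0, sent cp 0 → ok
  c3: data parity 1, sent cp 1 → ok
  c4: data parity 1, sent cp 1 → ok
Exactly one row (r0) and one column (c0) fail → the flipped bit is at their intersection.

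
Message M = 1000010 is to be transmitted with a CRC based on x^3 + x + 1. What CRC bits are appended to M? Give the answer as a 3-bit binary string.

Append 3 zeros: 1000010000. Divide by 1011 (XOR where the leading bit is 1):
  pos 0: 1000 XOR 1011 = 0011
  pos 2: 1101 XOR 1011 = 0110
  pos 3: 1100 XOR 1011 = 0111
  pos 4: 1110 XOR 1011 = 0101
  pos 5: 1010 XOR 1011 = 0001
Remainder (last 3 bits) = 010. This is the CRC / FCS.

010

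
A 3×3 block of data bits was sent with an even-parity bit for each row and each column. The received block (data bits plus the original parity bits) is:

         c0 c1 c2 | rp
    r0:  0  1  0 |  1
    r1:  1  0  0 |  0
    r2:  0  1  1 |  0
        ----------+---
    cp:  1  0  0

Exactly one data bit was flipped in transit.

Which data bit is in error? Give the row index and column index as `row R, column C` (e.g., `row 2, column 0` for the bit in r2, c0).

row 1, column 2

Recompute each row's even parity and compare to rp:
  r0: data parity 1, sent rp 1 → ok
  r1: data parity 1, sent rp 0 → mismatch
  r2: data parity 0, sent rp 0 → ok
Recompute each column's even parity and compare to cp:
  c0: data parity 1, sent cp 1 → ok
  c1: data parity 0, sent cp 0 → ok
  c2: data parity 1, sent cp 0 → mismatch
Exactly one row (r1) and one column (c2) fail → the flipped bit is at their intersection.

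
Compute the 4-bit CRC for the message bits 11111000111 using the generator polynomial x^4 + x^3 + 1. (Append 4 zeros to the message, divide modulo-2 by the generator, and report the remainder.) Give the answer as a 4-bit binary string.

Append 4 zeros: 111110001110000. Divide by 11001 (XOR where the leading bit is 1):
  pos 0: 11111 XOR 11001 = 00110
  pos 2: 11000 XOR 11001 = 00001
  pos 6: 10111 XOR 11001 = 01110
  pos 7: 11100 XOR 11001 = 00101
  pos 9: 10100 XOR 11001 = 01101
  pos 10: 11010 XOR 11001 = 00011
Remainder (last 4 bits) = 0011. This is the CRC / FCS.

0011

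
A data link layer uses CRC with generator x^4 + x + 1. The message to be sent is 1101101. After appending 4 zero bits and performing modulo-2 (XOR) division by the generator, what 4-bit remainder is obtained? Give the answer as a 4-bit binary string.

1001

Append 4 zeros: 11011010000. Divide by 10011 (XOR where the leading bit is 1):
  pos 0: 11011 XOR 10011 = 01000
  pos 1: 10000 XOR 10011 = 00011
  pos 4: 11100 XOR 10011 = 01111
  pos 5: 11110 XOR 10011 = 01101
  pos 6: 11010 XOR 10011 = 01001
Remainder (last 4 bits) = 1001. This is the CRC / FCS.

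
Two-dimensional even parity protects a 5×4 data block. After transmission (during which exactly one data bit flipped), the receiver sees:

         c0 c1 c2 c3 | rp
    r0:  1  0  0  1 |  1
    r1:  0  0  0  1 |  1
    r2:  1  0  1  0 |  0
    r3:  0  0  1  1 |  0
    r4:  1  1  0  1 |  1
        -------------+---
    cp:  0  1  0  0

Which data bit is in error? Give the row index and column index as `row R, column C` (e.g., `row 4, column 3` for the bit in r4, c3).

Recompute each row's even parity and compare to rp:
  r0: data parity 0, sent rp 1 → mismatch
  r1: data parity 1, sent rp 1 → ok
  r2: data parity 0, sent rp 0 → ok
  r3: data parity 0, sent rp 0 → ok
  r4: data parity 1, sent rp 1 → ok
Recompute each column's even parity and compare to cp:
  c0: data parity 1, sent cp 0 → mismatch
  c1: data parity 1, sent cp 1 → ok
  c2: data parity 0, sent cp 0 → ok
  c3: data parity 0, sent cp 0 → ok
Exactly one row (r0) and one column (c0) fail → the flipped bit is at their intersection.

row 0, column 0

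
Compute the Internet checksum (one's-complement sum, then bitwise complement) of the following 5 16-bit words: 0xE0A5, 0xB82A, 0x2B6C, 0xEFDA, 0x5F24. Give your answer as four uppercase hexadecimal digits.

ECC3

One's-complement addition (fold any carry out of bit 15 back into bit 0):
  0xE0A5 + 0xB82A = 0x198CF → wrap carry → 0x98D0
  0x98D0 + 0x2B6C = 0x0C43C
  0xC43C + 0xEFDA = 0x1B416 → wrap carry → 0xB417
  0xB417 + 0x5F24 = 0x1133B → wrap carry → 0x133C
One's-complement sum = 0x133C.
Checksum = ~0x133C & 0xFFFF = 0xECC3.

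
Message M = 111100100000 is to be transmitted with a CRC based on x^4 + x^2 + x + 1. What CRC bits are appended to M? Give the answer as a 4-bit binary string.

Append 4 zeros: 1111001000000000. Divide by 10111 (XOR where the leading bit is 1):
  pos 0: 11110 XOR 10111 = 01001
  pos 1: 10010 XOR 10111 = 00101
  pos 3: 10110 XOR 10111 = 00001
  pos 7: 10000 XOR 10111 = 00111
  pos 9: 11100 XOR 10111 = 01011
  pos 10: 10110 XOR 10111 = 00001
Remainder (last 4 bits) = 0010. This is the CRC / FCS.

0010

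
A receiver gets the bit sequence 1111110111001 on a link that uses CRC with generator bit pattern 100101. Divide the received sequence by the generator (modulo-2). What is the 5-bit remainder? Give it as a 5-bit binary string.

00111

Modulo-2 division of 1111110111001 by 100101:
  pos 0: 111111 XOR 100101 = 011010
  pos 1: 110100 XOR 100101 = 010001
  pos 2: 100011 XOR 100101 = 000110
  pos 5: 110110 XOR 100101 = 010011
  pos 6: 100110 XOR 100101 = 000011
Remainder = 00111 (nonzero — an error is detected).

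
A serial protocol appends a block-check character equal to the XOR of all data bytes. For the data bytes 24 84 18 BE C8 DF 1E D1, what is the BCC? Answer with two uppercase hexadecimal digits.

XOR the bytes together:
  start with 0x24
  0x24 ⊕ 0x84 = 0xA0
  0xA0 ⊕ 0x18 = 0xB8
  0xB8 ⊕ 0xBE = 0x06
  0x06 ⊕ 0xC8 = 0xCE
  0xCE ⊕ 0xDF = 0x11
  0x11 ⊕ 0x1E = 0x0F
  0x0F ⊕ 0xD1 = 0xDE

DE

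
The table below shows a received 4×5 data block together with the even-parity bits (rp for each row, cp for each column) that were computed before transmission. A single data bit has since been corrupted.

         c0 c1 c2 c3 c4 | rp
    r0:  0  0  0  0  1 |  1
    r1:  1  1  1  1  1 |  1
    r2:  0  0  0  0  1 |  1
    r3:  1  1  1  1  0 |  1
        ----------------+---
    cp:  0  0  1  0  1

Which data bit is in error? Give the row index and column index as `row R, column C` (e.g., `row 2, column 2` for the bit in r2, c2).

row 3, column 2

Recompute each row's even parity and compare to rp:
  r0: data parity 1, sent rp 1 → ok
  r1: data parity 1, sent rp 1 → ok
  r2: data parity 1, sent rp 1 → ok
  r3: data parity 0, sent rp 1 → mismatch
Recompute each column's even parity and compare to cp:
  c0: data parity 0, sent cp 0 → ok
  c1: data parity 0, sent cp 0 → ok
  c2: data parity 0, sent cp 1 → mismatch
  c3: data parity 0, sent cp 0 → ok
  c4: data parity 1, sent cp 1 → ok
Exactly one row (r3) and one column (c2) fail → the flipped bit is at their intersection.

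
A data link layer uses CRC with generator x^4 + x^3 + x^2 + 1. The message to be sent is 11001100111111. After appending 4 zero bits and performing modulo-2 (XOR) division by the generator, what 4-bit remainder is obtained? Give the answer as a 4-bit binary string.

0110

Append 4 zeros: 110011001111110000. Divide by 11101 (XOR where the leading bit is 1):
  pos 0: 11001 XOR 11101 = 00100
  pos 2: 10010 XOR 11101 = 01111
  pos 3: 11110 XOR 11101 = 00011
  pos 6: 11111 XOR 11101 = 00010
  pos 9: 10111 XOR 11101 = 01010
  pos 10: 10100 XOR 11101 = 01001
  pos 11: 10010 XOR 11101 = 01111
  pos 12: 11110 XOR 11101 = 00011
Remainder (last 4 bits) = 0110. This is the CRC / FCS.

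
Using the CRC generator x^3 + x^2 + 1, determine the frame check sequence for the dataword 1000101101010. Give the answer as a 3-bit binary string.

010

Append 3 zeros: 1000101101010000. Divide by 1101 (XOR where the leading bit is 1):
  pos 0: 1000 XOR 1101 = 0101
  pos 1: 1011 XOR 1101 = 0110
  pos 2: 1100 XOR 1101 = 0001
  pos 5: 1110 XOR 1101 = 0011
  pos 7: 1110 XOR 1101 = 0011
  pos 9: 1110 XOR 1101 = 0011
  pos 11: 1100 XOR 1101 = 0001
Remainder (last 3 bits) = 010. This is the CRC / FCS.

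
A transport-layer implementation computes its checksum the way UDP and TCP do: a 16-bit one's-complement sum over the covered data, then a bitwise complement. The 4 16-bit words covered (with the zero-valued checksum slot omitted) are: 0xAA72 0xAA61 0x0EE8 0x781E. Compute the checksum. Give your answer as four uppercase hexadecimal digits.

One's-complement addition (fold any carry out of bit 15 back into bit 0):
  0xAA72 + 0xAA61 = 0x154D3 → wrap carry → 0x54D4
  0x54D4 + 0x0EE8 = 0x063BC
  0x63BC + 0x781E = 0x0DBDA
One's-complement sum = 0xDBDA.
Checksum = ~0xDBDA & 0xFFFF = 0x2425.

2425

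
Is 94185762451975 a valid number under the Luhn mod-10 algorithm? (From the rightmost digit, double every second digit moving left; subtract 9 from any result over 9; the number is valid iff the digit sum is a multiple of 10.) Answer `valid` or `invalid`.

From the right, keep odd positions and double even positions (subtract 9 from any doubled value over 9):
  doubled (positions 2,4,...): 5 2 8 3 1 2 9 → sum 30
  kept (positions 1,3,...): 5 9 5 2 7 8 4 → sum 40
Total = 70.
70 mod 10 = 0, so the number is valid.

valid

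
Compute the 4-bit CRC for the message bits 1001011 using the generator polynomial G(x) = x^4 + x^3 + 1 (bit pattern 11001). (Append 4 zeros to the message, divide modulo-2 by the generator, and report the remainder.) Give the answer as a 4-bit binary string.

1111

Append 4 zeros: 10010110000. Divide by 11001 (XOR where the leading bit is 1):
  pos 0: 10010 XOR 11001 = 01011
  pos 1: 10111 XOR 11001 = 01110
  pos 2: 11101 XOR 11001 = 00100
  pos 4: 10000 XOR 11001 = 01001
  pos 5: 10010 XOR 11001 = 01011
  pos 6: 10110 XOR 11001 = 01111
Remainder (last 4 bits) = 1111. This is the CRC / FCS.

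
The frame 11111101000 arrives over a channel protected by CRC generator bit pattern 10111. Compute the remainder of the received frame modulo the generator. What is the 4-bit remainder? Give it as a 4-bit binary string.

Modulo-2 division of 11111101000 by 10111:
  pos 0: 11111 XOR 10111 = 01000
  pos 1: 10001 XOR 10111 = 00110
  pos 3: 11001 XOR 10111 = 01110
  pos 4: 11100 XOR 10111 = 01011
  pos 5: 10110 XOR 10111 = 00001
Remainder = 0010 (nonzero — an error is detected).

0010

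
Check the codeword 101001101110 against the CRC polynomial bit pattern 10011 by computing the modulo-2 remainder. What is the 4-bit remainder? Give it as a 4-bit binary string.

0000

Modulo-2 division of 101001101110 by 10011:
  pos 0: 10100 XOR 10011 = 00111
  pos 2: 11111 XOR 10011 = 01100
  pos 3: 11000 XOR 10011 = 01011
  pos 4: 10111 XOR 10011 = 00100
  pos 6: 10011 XOR 10011 = 00000
Remainder = 0000 (zero — the frame passes the CRC check).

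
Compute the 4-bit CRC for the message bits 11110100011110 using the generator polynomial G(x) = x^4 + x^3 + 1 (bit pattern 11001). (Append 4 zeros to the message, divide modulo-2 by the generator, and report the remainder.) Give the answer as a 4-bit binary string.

Append 4 zeros: 111101000111100000. Divide by 11001 (XOR where the leading bit is 1):
  pos 0: 11110 XOR 11001 = 00111
  pos 2: 11110 XOR 11001 = 00111
  pos 4: 11100 XOR 11001 = 00101
  pos 6: 10111 XOR 11001 = 01110
  pos 7: 11101 XOR 11001 = 00100
  pos 9: 10010 XOR 11001 = 01011
  pos 10: 10110 XOR 11001 = 01111
  pos 11: 11110 XOR 11001 = 00111
  pos 13: 11100 XOR 11001 = 00101
Remainder (last 4 bits) = 0101. This is the CRC / FCS.

0101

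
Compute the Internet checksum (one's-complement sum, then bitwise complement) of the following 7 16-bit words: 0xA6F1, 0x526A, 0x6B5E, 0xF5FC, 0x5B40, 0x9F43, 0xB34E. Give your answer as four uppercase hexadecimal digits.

F775

One's-complement addition (fold any carry out of bit 15 back into bit 0):
  0xA6F1 + 0x526A = 0x0F95B
  0xF95B + 0x6B5E = 0x164B9 → wrap carry → 0x64BA
  0x64BA + 0xF5FC = 0x15AB6 → wrap carry → 0x5AB7
  0x5AB7 + 0x5B40 = 0x0B5F7
  0xB5F7 + 0x9F43 = 0x1553A → wrap carry → 0x553B
  0x553B + 0xB34E = 0x10889 → wrap carry → 0x088A
One's-complement sum = 0x088A.
Checksum = ~0x088A & 0xFFFF = 0xF775.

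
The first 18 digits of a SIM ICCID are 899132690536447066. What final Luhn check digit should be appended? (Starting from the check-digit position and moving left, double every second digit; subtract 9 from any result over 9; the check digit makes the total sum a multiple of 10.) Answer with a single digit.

5

Partial digits right→left: 6 6 0 7 4 4 6 3 5 0 9 6 2 3 1 9 9 8
Double every second digit counting from the check-digit position (so the 1st, 3rd, 5th, ... of the partial from the right).
  doubled (with −9 where >9): 3 0 8 3 1 9 4 2 9 → sum 39
  kept as-is: 6 7 4 3 0 6 3 9 8 → sum 46
Total = 39 + 46 = 85.
Check digit = (10 − (85 mod 10)) mod 10 = 5.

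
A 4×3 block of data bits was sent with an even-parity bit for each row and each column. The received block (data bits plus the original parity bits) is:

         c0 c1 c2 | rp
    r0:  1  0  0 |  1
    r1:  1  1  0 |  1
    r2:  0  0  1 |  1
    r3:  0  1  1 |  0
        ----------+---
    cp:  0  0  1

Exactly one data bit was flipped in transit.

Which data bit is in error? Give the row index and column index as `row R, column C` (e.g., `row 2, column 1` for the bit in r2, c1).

row 1, column 2

Recompute each row's even parity and compare to rp:
  r0: data parity 1, sent rp 1 → ok
  r1: data parity 0, sent rp 1 → mismatch
  r2: data parity 1, sent rp 1 → ok
  r3: data parity 0, sent rp 0 → ok
Recompute each column's even parity and compare to cp:
  c0: data parity 0, sent cp 0 → ok
  c1: data parity 0, sent cp 0 → ok
  c2: data parity 0, sent cp 1 → mismatch
Exactly one row (r1) and one column (c2) fail → the flipped bit is at their intersection.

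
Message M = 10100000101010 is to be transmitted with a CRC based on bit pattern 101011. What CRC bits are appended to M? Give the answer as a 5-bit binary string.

Append 5 zeros: 1010000010101000000. Divide by 101011 (XOR where the leading bit is 1):
  pos 0: 101000 XOR 101011 = 000011
  pos 4: 110010 XOR 101011 = 011001
  pos 5: 110011 XOR 101011 = 011000
  pos 6: 110000 XOR 101011 = 011011
  pos 7: 110111 XOR 101011 = 011100
  pos 8: 111000 XOR 101011 = 010011
  pos 9: 100110 XOR 101011 = 001101
  pos 11: 110100 XOR 101011 = 011111
  pos 12: 111110 XOR 101011 = 010101
  pos 13: 101010 XOR 101011 = 000001
Remainder (last 5 bits) = 00001. This is the CRC / FCS.

00001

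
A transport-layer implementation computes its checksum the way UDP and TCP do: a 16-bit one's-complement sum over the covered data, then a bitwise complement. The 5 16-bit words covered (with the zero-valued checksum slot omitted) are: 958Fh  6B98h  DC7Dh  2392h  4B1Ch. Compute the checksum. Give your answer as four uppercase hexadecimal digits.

B3AB

One's-complement addition (fold any carry out of bit 15 back into bit 0):
  0x958F + 0x6B98 = 0x10127 → wrap carry → 0x0128
  0x0128 + 0xDC7D = 0x0DDA5
  0xDDA5 + 0x2392 = 0x10137 → wrap carry → 0x0138
  0x0138 + 0x4B1C = 0x04C54
One's-complement sum = 0x4C54.
Checksum = ~0x4C54 & 0xFFFF = 0xB3AB.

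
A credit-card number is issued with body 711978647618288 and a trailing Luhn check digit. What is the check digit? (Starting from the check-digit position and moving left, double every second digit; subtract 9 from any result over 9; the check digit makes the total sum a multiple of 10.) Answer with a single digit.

Partial digits right→left: 8 8 2 8 1 6 7 4 6 8 7 9 1 1 7
Double every second digit counting from the check-digit position (so the 1st, 3rd, 5th, ... of the partial from the right).
  doubled (with −9 where >9): 7 4 2 5 3 5 2 5 → sum 33
  kept as-is: 8 8 6 4 8 9 1 → sum 44
Total = 33 + 44 = 77.
Check digit = (10 − (77 mod 10)) mod 10 = 3.

3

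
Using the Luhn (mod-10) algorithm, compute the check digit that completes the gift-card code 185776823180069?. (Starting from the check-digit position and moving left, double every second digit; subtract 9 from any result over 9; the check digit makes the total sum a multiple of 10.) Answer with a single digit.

3

Partial digits right→left: 9 6 0 0 8 1 3 2 8 6 7 7 5 8 1
Double every second digit counting from the check-digit position (so the 1st, 3rd, 5th, ... of the partial from the right).
  doubled (with −9 where >9): 9 0 7 6 7 5 1 2 → sum 37
  kept as-is: 6 0 1 2 6 7 8 → sum 30
Total = 37 + 30 = 67.
Check digit = (10 − (67 mod 10)) mod 10 = 3.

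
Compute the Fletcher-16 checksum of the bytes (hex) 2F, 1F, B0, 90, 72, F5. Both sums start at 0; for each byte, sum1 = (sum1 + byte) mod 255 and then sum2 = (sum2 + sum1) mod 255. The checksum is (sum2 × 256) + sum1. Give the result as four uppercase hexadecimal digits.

Running sums (mod 255):
  after byte 0 (2F): sum1=47, sum2=47
  after byte 1 (1F): sum1=78, sum2=125
  after byte 2 (B0): sum1=254, sum2=124
  after byte 3 (90): sum1=143, sum2=12
  after byte 4 (72): sum1=2, sum2=14
  after byte 5 (F5): sum1=247, sum2=6
Checksum = sum2·256 + sum1 = 6·256 + 247 = 1783 = 0x06F7.

06F7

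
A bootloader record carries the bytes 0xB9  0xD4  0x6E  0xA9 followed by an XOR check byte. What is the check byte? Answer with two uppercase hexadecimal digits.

XOR the bytes together:
  start with 0xB9
  0xB9 ⊕ 0xD4 = 0x6D
  0x6D ⊕ 0x6E = 0x03
  0x03 ⊕ 0xA9 = 0xAA

AA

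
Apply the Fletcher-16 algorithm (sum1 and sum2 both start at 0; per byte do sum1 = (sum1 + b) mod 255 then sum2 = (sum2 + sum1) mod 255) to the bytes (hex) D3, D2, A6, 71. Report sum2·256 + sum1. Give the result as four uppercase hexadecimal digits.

86BE

Running sums (mod 255):
  after byte 0 (D3): sum1=211, sum2=211
  after byte 1 (D2): sum1=166, sum2=122
  after byte 2 (A6): sum1=77, sum2=199
  after byte 3 (71): sum1=190, sum2=134
Checksum = sum2·256 + sum1 = 134·256 + 190 = 34494 = 0x86BE.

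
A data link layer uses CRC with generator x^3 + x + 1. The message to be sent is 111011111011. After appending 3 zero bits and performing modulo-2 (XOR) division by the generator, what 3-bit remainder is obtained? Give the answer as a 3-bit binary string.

111

Append 3 zeros: 111011111011000. Divide by 1011 (XOR where the leading bit is 1):
  pos 0: 1110 XOR 1011 = 0101
  pos 1: 1011 XOR 1011 = 0000
  pos 5: 1111 XOR 1011 = 0100
  pos 6: 1000 XOR 1011 = 0011
  pos 8: 1111 XOR 1011 = 0100
  pos 9: 1000 XOR 1011 = 0011
  pos 11: 1100 XOR 1011 = 0111
Remainder (last 3 bits) = 111. This is the CRC / FCS.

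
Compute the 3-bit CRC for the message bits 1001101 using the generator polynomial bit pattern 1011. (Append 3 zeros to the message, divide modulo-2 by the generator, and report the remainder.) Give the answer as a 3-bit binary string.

101

Append 3 zeros: 1001101000. Divide by 1011 (XOR where the leading bit is 1):
  pos 0: 1001 XOR 1011 = 0010
  pos 2: 1010 XOR 1011 = 0001
  pos 5: 1100 XOR 1011 = 0111
  pos 6: 1110 XOR 1011 = 0101
Remainder (last 3 bits) = 101. This is the CRC / FCS.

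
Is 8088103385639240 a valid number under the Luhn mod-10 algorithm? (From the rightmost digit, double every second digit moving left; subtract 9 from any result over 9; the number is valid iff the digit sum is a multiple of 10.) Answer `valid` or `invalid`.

From the right, keep odd positions and double even positions (subtract 9 from any doubled value over 9):
  doubled (positions 2,4,...): 8 9 3 7 6 2 7 7 → sum 49
  kept (positions 1,3,...): 0 2 3 5 3 0 8 0 → sum 21
Total = 70.
70 mod 10 = 0, so the number is valid.

valid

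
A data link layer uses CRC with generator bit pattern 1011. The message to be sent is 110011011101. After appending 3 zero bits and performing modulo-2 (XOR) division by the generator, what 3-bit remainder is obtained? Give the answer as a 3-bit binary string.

Append 3 zeros: 110011011101000. Divide by 1011 (XOR where the leading bit is 1):
  pos 0: 1100 XOR 1011 = 0111
  pos 1: 1111 XOR 1011 = 0100
  pos 2: 1001 XOR 1011 = 0010
  pos 4: 1001 XOR 1011 = 0010
  pos 6: 1011 XOR 1011 = 0000
  pos 11: 1000 XOR 1011 = 0011
Remainder (last 3 bits) = 011. This is the CRC / FCS.

011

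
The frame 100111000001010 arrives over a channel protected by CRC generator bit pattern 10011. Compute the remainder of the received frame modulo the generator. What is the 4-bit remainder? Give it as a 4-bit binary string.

0000

Modulo-2 division of 100111000001010 by 10011:
  pos 0: 10011 XOR 10011 = 00000
  pos 5: 10000 XOR 10011 = 00011
  pos 8: 11010 XOR 10011 = 01001
  pos 9: 10011 XOR 10011 = 00000
Remainder = 0000 (zero — the frame passes the CRC check).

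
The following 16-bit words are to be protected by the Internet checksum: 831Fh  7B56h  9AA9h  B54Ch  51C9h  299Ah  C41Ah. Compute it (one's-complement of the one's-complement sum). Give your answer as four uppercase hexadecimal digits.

One's-complement addition (fold any carry out of bit 15 back into bit 0):
  0x831F + 0x7B56 = 0x0FE75
  0xFE75 + 0x9AA9 = 0x1991E → wrap carry → 0x991F
  0x991F + 0xB54C = 0x14E6B → wrap carry → 0x4E6C
  0x4E6C + 0x51C9 = 0x0A035
  0xA035 + 0x299A = 0x0C9CF
  0xC9CF + 0xC41A = 0x18DE9 → wrap carry → 0x8DEA
One's-complement sum = 0x8DEA.
Checksum = ~0x8DEA & 0xFFFF = 0x7215.

7215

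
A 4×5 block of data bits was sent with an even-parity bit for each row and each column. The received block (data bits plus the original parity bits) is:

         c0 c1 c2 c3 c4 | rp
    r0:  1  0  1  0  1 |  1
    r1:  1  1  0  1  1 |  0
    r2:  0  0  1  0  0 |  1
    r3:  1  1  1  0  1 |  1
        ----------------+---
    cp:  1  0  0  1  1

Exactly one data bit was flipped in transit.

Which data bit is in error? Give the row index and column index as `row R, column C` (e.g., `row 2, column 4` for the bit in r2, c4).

Recompute each row's even parity and compare to rp:
  r0: data parity 1, sent rp 1 → ok
  r1: data parity 0, sent rp 0 → ok
  r2: data parity 1, sent rp 1 → ok
  r3: data parity 0, sent rp 1 → mismatch
Recompute each column's even parity and compare to cp:
  c0: data parity 1, sent cp 1 → ok
  c1: data parity 0, sent cp 0 → ok
  c2: data parity 1, sent cp 0 → mismatch
  c3: data parity 1, sent cp 1 → ok
  c4: data parity 1, sent cp 1 → ok
Exactly one row (r3) and one column (c2) fail → the flipped bit is at their intersection.

row 3, column 2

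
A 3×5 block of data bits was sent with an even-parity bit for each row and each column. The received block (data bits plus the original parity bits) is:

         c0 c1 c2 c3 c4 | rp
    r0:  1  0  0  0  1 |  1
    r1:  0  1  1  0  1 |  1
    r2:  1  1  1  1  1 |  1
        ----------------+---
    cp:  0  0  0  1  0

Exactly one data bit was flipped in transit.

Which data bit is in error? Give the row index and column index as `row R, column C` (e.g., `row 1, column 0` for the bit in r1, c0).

row 0, column 4

Recompute each row's even parity and compare to rp:
  r0: data parity 0, sent rp 1 → mismatch
  r1: data parity 1, sent rp 1 → ok
  r2: data parity 1, sent rp 1 → ok
Recompute each column's even parity and compare to cp:
  c0: data parity 0, sent cp 0 → ok
  c1: data parity 0, sent cp 0 → ok
  c2: data parity 0, sent cp 0 → ok
  c3: data parity 1, sent cp 1 → ok
  c4: data parity 1, sent cp 0 → mismatch
Exactly one row (r0) and one column (c4) fail → the flipped bit is at their intersection.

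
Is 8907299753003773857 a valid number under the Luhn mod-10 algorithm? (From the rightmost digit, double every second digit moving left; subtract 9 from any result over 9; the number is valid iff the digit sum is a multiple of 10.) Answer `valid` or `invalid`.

From the right, keep odd positions and double even positions (subtract 9 from any doubled value over 9):
  doubled (positions 2,4,...): 1 6 5 0 6 5 9 5 9 → sum 46
  kept (positions 1,3,...): 7 8 7 3 0 5 9 2 0 8 → sum 49
Total = 95.
95 mod 10 = 5, so the number is invalid.

invalid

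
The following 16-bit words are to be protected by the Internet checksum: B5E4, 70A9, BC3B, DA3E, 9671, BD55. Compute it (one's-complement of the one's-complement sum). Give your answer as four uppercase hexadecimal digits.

EF2F

One's-complement addition (fold any carry out of bit 15 back into bit 0):
  0xB5E4 + 0x70A9 = 0x1268D → wrap carry → 0x268E
  0x268E + 0xBC3B = 0x0E2C9
  0xE2C9 + 0xDA3E = 0x1BD07 → wrap carry → 0xBD08
  0xBD08 + 0x9671 = 0x15379 → wrap carry → 0x537A
  0x537A + 0xBD55 = 0x110CF → wrap carry → 0x10D0
One's-complement sum = 0x10D0.
Checksum = ~0x10D0 & 0xFFFF = 0xEF2F.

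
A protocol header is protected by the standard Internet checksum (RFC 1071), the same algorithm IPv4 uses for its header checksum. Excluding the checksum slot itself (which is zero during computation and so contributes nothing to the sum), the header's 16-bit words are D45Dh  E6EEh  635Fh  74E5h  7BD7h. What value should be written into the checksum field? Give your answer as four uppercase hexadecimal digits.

One's-complement addition (fold any carry out of bit 15 back into bit 0):
  0xD45D + 0xE6EE = 0x1BB4B → wrap carry → 0xBB4C
  0xBB4C + 0x635F = 0x11EAB → wrap carry → 0x1EAC
  0x1EAC + 0x74E5 = 0x09391
  0x9391 + 0x7BD7 = 0x10F68 → wrap carry → 0x0F69
One's-complement sum = 0x0F69.
Checksum = ~0x0F69 & 0xFFFF = 0xF096.

F096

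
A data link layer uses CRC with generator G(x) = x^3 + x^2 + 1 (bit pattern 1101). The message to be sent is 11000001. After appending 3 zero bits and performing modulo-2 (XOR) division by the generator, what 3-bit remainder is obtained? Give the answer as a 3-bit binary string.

100

Append 3 zeros: 11000001000. Divide by 1101 (XOR where the leading bit is 1):
  pos 0: 1100 XOR 1101 = 0001
  pos 3: 1000 XOR 1101 = 0101
  pos 4: 1011 XOR 1101 = 0110
  pos 5: 1100 XOR 1101 = 0001
Remainder (last 3 bits) = 100. This is the CRC / FCS.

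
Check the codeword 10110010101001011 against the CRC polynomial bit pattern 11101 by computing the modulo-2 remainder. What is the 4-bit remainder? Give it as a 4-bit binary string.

0100

Modulo-2 division of 10110010101001011 by 11101:
  pos 0: 10110 XOR 11101 = 01011
  pos 1: 10110 XOR 11101 = 01011
  pos 2: 10111 XOR 11101 = 01010
  pos 3: 10100 XOR 11101 = 01001
  pos 4: 10011 XOR 11101 = 01110
  pos 5: 11100 XOR 11101 = 00001
  pos 9: 11001 XOR 11101 = 00100
  pos 11: 10001 XOR 11101 = 01100
  pos 12: 11001 XOR 11101 = 00100
Remainder = 0100 (nonzero — an error is detected).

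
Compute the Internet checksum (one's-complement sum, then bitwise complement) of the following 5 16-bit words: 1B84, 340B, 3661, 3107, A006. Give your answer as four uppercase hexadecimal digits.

A901

One's-complement addition (fold any carry out of bit 15 back into bit 0):
  0x1B84 + 0x340B = 0x04F8F
  0x4F8F + 0x3661 = 0x085F0
  0x85F0 + 0x3107 = 0x0B6F7
  0xB6F7 + 0xA006 = 0x156FD → wrap carry → 0x56FE
One's-complement sum = 0x56FE.
Checksum = ~0x56FE & 0xFFFF = 0xA901.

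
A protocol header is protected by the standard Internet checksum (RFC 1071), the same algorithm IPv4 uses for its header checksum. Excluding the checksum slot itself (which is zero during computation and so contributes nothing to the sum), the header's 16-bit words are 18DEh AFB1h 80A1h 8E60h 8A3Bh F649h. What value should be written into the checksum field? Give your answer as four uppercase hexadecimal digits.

A7E8

One's-complement addition (fold any carry out of bit 15 back into bit 0):
  0x18DE + 0xAFB1 = 0x0C88F
  0xC88F + 0x80A1 = 0x14930 → wrap carry → 0x4931
  0x4931 + 0x8E60 = 0x0D791
  0xD791 + 0x8A3B = 0x161CC → wrap carry → 0x61CD
  0x61CD + 0xF649 = 0x15816 → wrap carry → 0x5817
One's-complement sum = 0x5817.
Checksum = ~0x5817 & 0xFFFF = 0xA7E8.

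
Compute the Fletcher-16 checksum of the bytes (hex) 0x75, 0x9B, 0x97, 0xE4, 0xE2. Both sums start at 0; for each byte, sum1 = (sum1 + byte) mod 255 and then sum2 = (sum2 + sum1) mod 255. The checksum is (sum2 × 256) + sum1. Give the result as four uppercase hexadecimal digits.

2D70

Running sums (mod 255):
  after byte 0 (0x75): sum1=117, sum2=117
  after byte 1 (0x9B): sum1=17, sum2=134
  after byte 2 (0x97): sum1=168, sum2=47
  after byte 3 (0xE4): sum1=141, sum2=188
  after byte 4 (0xE2): sum1=112, sum2=45
Checksum = sum2·256 + sum1 = 45·256 + 112 = 11632 = 0x2D70.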